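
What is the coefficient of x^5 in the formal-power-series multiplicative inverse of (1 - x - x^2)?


Let the inverse be f(x) = sum_{k>=0} a_k x^k. From f(x) * (1 - x - x^2) = 1 and matching coefficients:
 x^0: a_0 = 1.
 x^1: a_1 - a_0 = 0, so a_1 = 1.
 x^k (k >= 2): a_k - a_{k-1} - a_{k-2} = 0, i.e. a_k = a_{k-1} + a_{k-2}.
This is the Fibonacci-type recurrence shifted so that a_0 = a_1 = 1.
Iterating: a_0=1, a_1=1, a_2=2, a_3=3, a_4=5, a_5=8
a_5 = 8.

8


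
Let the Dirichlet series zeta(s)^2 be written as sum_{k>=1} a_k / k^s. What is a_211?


The Dirichlet convolution of the constant function 1 with itself gives (1 * 1)(k) = sum_{d | k} 1 = d(k), the number of positive divisors of k.
Since zeta(s) = sum_{k>=1} 1/k^s, we have zeta(s)^2 = sum_{k>=1} d(k)/k^s, so a_k = d(k).
For k = 211: the divisors are 1, 211.
Count = 2.

2


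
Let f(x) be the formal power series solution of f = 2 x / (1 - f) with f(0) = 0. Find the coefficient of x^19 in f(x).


Apply Lagrange inversion: f = 2 x * phi(f) with phi(t) = 1/(1 - t), so
[x^n] f = 2^n * (1/n) [t^(n-1)] phi(t)^n = 2^n * (1/n) [t^(n-1)] (1 - t)^(-n) = 2^n * (1/n) C(2n - 2, n - 1) = 2^n * C_{n-1}.
For n = 19: C_18 = C(36, 18) / 19 = 9075135300/19 = 477638700.
With the 2^19 = 524288 factor, the coefficient is 524288 * 477638700 = 250420238745600.

250420238745600


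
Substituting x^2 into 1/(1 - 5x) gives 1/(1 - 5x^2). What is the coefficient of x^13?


Since 1/(1 - 5x^2) only has even powers of x,
the coefficient of x^13 (odd) is 0.

0


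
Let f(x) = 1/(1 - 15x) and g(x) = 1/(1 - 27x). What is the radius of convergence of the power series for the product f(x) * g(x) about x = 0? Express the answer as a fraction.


The radius of 1/(1 - 15x) is 1/15 (nearest singularity at x = 1/15), and the radius of 1/(1 - 27x) is 1/27.
The product f(x)*g(x) = 1/((1 - 15x)(1 - 27x)) has singularities at both 1/15 and 1/27, so its radius of convergence is the distance to the nearest one:
min(1/15, 1/27) = 1/27.

1/27


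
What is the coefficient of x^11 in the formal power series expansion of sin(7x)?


The Maclaurin series is sin(t) = sum_{k>=0} (-1)^k t^(2k+1) / (2k+1)!, so substituting t = 7x, only odd powers of x are nonzero, with coefficient of x^(2k+1) equal to (-1)^k 7^(2k+1) / (2k+1)!.
Write 11 = 2*5 + 1, giving the coefficient (-1)^5 * 7^11 / 11! = -1977326743/39916800 = -282475249/5702400.

-282475249/5702400


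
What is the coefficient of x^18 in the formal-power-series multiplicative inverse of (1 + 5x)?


The inverse is 1/(1 + 5x). Apply the geometric identity 1/(1 - y) = sum_{k>=0} y^k with y = -5x:
1/(1 + 5x) = sum_{k>=0} (-5)^k x^k.
So the coefficient of x^18 is (-5)^18 = 3814697265625.

3814697265625


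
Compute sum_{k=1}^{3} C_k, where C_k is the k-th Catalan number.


C_1 through C_3: 1, 2, 5
Sum = 1 + 2 + 5
= 8

8


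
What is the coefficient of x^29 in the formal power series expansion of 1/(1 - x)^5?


The negative binomial / multiset identity is
1/(1 - x)^r = sum_{k>=0} C(k + r - 1, r - 1) x^k.
Here r = 5 and k = 29, so the coefficient is
C(29 + 4, 4) = C(33, 4)
= 40920

40920


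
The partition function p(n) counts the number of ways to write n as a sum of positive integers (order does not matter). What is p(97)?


Using the generating function prod_{k>=1} 1/(1-x^k), we compute p(97).
By dynamic programming over parts 1 through 97:
p(97) = 133230930

133230930


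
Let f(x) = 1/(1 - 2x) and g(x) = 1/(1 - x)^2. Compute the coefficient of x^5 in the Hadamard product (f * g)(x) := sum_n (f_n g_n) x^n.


f has coefficients f_k = 2^k. For g = 1/(1 - x)^2 the coefficient is g_k = C(k + 1, 1) = k + 1. The Hadamard coefficient is (f * g)_k = 2^k * (k + 1).
For k = 5: 2^5 * 6 = 32 * 6 = 192.

192


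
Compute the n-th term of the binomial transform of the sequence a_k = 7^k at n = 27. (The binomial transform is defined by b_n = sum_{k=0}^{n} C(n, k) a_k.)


With a_k = 7^k, b_n = sum_{k=0}^{n} C(n, k) 7^k = (1 + 7)^n by the binomial theorem.
For n = 27: (1 + 7)^27 = 8^27 = 2417851639229258349412352.

2417851639229258349412352


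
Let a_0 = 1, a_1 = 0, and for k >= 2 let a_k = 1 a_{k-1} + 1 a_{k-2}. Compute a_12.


Iterating the recurrence forward:
a_0 = 1
a_1 = 0
a_2 = 1*0 + 1*1 = 1
a_3 = 1*1 + 1*0 = 1
a_4 = 1*1 + 1*1 = 2
a_5 = 1*2 + 1*1 = 3
a_6 = 1*3 + 1*2 = 5
a_7 = 1*5 + 1*3 = 8
a_8 = 1*8 + 1*5 = 13
a_9 = 1*13 + 1*8 = 21
a_10 = 1*21 + 1*13 = 34
a_11 = 1*34 + 1*21 = 55
a_12 = 1*55 + 1*34 = 89
So a_12 = 89.

89


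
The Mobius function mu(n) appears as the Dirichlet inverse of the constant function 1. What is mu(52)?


52 has a squared prime factor, so mu(52) = 0.
Factorization reveals a repeated prime.

0


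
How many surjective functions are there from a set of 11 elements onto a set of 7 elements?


By inclusion-exclusion on which target elements are missed, the number of surjections from an n-set onto a k-set is
surj(n, k) = sum_{j=0}^{k} (-1)^j C(k, j) (k - j)^n.
Equivalently surj(n, k) = k! * S(n, k), where S(n, k) is the Stirling number of the second kind.
For n = 11, k = 7:
S(11, 7) = 63987, so
surj = 7! * 63987 = 5040 * 63987 = 322494480.

322494480


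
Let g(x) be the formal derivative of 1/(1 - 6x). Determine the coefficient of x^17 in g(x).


Differentiate termwise: d/dx sum_{k>=0} 6^k x^k = sum_{k>=1} k 6^k x^(k-1) = sum_{j>=0} (j+1) 6^(j+1) x^j.
Equivalently, d/dx [1/(1 - 6x)] = 6/(1 - 6x)^2.
For j = 17: 18 * 6^18 = 18 * 101559956668416 = 1828079220031488.

1828079220031488


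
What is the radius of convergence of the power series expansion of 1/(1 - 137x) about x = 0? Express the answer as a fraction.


Expanding 1/(1 - 137x) = sum_{k>=0} 137^k x^k, the series converges when |137x| < 1, i.e., |x| < 1/137.
So the radius of convergence is 1/137 = 1/137.

1/137


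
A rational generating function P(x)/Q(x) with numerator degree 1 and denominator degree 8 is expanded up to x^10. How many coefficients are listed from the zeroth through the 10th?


Expanding up to x^10 gives the coefficients for x^0, x^1, ..., x^10.
That is 10 + 1 = 11 coefficients in total.

11


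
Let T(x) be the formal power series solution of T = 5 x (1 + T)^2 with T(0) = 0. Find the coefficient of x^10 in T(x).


Apply the Lagrange inversion formula: if T = 5 x * phi(T) with phi(t) = (1 + t)^2, then [x^n] T = 5^n * (1/n) [t^(n-1)] phi(t)^n = 5^n * (1/n) [t^(n-1)] (1 + t)^(2n) = 5^n * (1/n) C(2n, n-1).
Using the identity C(2n, n-1) = C(2n, n) * n / (n+1), the unscaled factor equals C(2n, n) / (n+1) = C_n, the n-th Catalan number.
For n = 10: C_10 = C(20, 10) / 11 = 184756/11 = 16796.
With the 5^10 = 9765625 factor, the coefficient is 9765625 * 16796 = 164023437500.

164023437500


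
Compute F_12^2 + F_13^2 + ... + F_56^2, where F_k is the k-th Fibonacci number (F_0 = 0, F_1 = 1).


There is a standard identity sum_{k=0}^{N} F_k^2 = F_N * F_{N+1} (proved inductively from the telescoping relation F_k^2 = F_k F_{k+1} - F_{k-1} F_k). Then
sum_{k=12}^{56} F_k^2 = F_56 F_57 - F_11 F_12.
Computing: F_56 = 225851433717, F_57 = 365435296162, F_11 = 89, F_12 = 144.
Sum = 225851433717 * 365435296162 - 89 * 144 = 82534085568984207481338.

82534085568984207481338


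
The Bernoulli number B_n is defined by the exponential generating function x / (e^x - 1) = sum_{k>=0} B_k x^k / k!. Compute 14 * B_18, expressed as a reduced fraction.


Bernoulli numbers can also be computed recursively via B_0 = 1 and sum_{j=0}^{m} C(m+1, j) B_j = 0 for m >= 1. Odd-index Bernoulli numbers vanish for k >= 3.
Computing B_18 = 43867/798, so 14 * B_18 = 14 * 43867/798 = 43867/57.

43867/57


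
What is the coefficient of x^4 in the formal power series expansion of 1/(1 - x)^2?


The expansion 1/(1 - x)^r = sum_{k>=0} C(k + r - 1, r - 1) x^k follows from the multiset / negative-binomial theorem (or from repeated differentiation of the geometric series).
For r = 2 and k = 4:
C(5, 1) = 120 / (1 * 24) = 5.

5


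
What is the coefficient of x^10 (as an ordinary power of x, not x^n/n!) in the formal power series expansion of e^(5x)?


The exponential series is e^y = sum_{k>=0} y^k / k!. Substituting y = 5x gives
e^(5x) = sum_{k>=0} 5^k x^k / k!.
So the coefficient of x^n is a^n/n! with a = 5, n = 10:
5^10 / 10! = 9765625/3628800 = 390625/145152

390625/145152


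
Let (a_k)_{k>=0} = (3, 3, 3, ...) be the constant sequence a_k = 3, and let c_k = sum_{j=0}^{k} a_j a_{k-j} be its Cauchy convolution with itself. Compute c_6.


Since a_j = 3 for all j >= 0, the convolution sum becomes
c_k = sum_{j=0}^{k} 3 * 3 = 9 * (k + 1).
Equivalently, the generating function of (a_k) is 3/(1 - x) and its square is 9/(1 - x)^2 = sum_{k>=0} 9(k + 1) x^k.
For k = 6: 9 * 7 = 63.

63


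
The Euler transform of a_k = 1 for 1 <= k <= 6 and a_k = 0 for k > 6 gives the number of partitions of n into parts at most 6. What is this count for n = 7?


Partitions of 7 into parts at most 6:
Using generating function (1-x)^(-1)(1-x^2)^(-1)...(1-x^6)^(-1),
the coefficient of x^7 = 14

14


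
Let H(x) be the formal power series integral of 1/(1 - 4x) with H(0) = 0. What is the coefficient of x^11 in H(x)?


1/(1 - 4x) = sum_{k>=0} 4^k x^k. Integrating termwise with H(0) = 0:
H(x) = sum_{k>=0} 4^k x^(k+1) / (k+1) = sum_{m>=1} 4^(m-1) x^m / m.
For m = 11: 4^10/11 = 1048576/11 = 1048576/11.

1048576/11


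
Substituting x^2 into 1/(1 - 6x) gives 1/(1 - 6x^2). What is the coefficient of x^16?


The coefficient of x^(2m) in 1/(1 - 6x^2) is 6^m.
With n = 16 = 2*8, the coefficient is 6^8 = 1679616.

1679616


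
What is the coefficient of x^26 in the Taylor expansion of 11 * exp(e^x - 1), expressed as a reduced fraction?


exp(e^x - 1) = sum_{k>=0} Bell_k x^k / k!, where Bell_k is the k-th Bell number.
So the coefficient of x^26 is 11 * Bell_26 / 26!.
Computing: Bell_26 = 49631246523618756274 and 26! = 403291461126605635584000000, giving
11 * 49631246523618756274/403291461126605635584000000 = 1459742544812316361/1078319414777020416000000.

1459742544812316361/1078319414777020416000000


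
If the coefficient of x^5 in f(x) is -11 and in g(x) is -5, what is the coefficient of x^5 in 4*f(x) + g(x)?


Scalar multiplication scales coefficients: 4 * -11 = -44.
Then add the g coefficient: -44 + -5
= -49

-49


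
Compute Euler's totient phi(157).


phi(n) counts integers in [1, n] coprime to n. Using the multiplicative formula phi(n) = n * prod_{p | n} (1 - 1/p):
157 = 157, so
phi(157) = 157 * (1 - 1/157) = 156.

156


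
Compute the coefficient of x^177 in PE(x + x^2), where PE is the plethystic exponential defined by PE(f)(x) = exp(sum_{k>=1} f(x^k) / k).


With f(x) = x + x^2, the exponent is sum_{k>=1} (x^k + x^(2k)) / k = -ln(1 - x) - ln(1 - x^2). Exponentiating:
PE(x + x^2) = 1 / ((1 - x)(1 - x^2)).
This is the generating function for partitions of n into parts of size 1 or 2. The number of 2's can be any j in 0..88, and the rest are 1's, so
[x^177] = floor(177/2) + 1 = 89.

89


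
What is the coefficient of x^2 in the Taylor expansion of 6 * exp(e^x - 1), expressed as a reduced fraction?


exp(e^x - 1) = sum_{k>=0} Bell_k x^k / k!, where Bell_k is the k-th Bell number.
So the coefficient of x^2 is 6 * Bell_2 / 2!.
Computing: Bell_2 = 2 and 2! = 2, giving
6 * 2/2 = 6.

6


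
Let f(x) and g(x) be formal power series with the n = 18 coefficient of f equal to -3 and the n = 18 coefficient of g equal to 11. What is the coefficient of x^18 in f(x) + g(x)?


Addition of formal power series is termwise.
The coefficient of x^18 in f + g = -3 + 11
= 8

8


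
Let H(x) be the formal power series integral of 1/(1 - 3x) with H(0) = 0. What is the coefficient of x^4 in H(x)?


1/(1 - 3x) = sum_{k>=0} 3^k x^k. Integrating termwise with H(0) = 0:
H(x) = sum_{k>=0} 3^k x^(k+1) / (k+1) = sum_{m>=1} 3^(m-1) x^m / m.
For m = 4: 3^3/4 = 27/4 = 27/4.

27/4


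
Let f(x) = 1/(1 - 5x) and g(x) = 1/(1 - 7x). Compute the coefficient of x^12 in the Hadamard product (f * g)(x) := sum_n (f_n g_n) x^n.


f has coefficients f_k = 5^k and g has coefficients g_k = 7^k, so the Hadamard product has coefficient (f*g)_k = 5^k * 7^k = 35^k.
For k = 12: 35^12 = 3379220508056640625.

3379220508056640625


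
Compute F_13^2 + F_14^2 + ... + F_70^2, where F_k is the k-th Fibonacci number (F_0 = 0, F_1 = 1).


There is a standard identity sum_{k=0}^{N} F_k^2 = F_N * F_{N+1} (proved inductively from the telescoping relation F_k^2 = F_k F_{k+1} - F_{k-1} F_k). Then
sum_{k=13}^{70} F_k^2 = F_70 F_71 - F_12 F_13.
Computing: F_70 = 190392490709135, F_71 = 308061521170129, F_12 = 144, F_13 = 233.
Sum = 190392490709135 * 308061521170129 - 144 * 233 = 58652600307225780746189394863.

58652600307225780746189394863


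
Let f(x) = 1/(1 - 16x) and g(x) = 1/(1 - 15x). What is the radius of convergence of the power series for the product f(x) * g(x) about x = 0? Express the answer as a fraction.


The radius of 1/(1 - 16x) is 1/16 (nearest singularity at x = 1/16), and the radius of 1/(1 - 15x) is 1/15.
The product f(x)*g(x) = 1/((1 - 16x)(1 - 15x)) has singularities at both 1/16 and 1/15, so its radius of convergence is the distance to the nearest one:
min(1/16, 1/15) = 1/16.

1/16


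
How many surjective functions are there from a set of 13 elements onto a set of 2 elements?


By inclusion-exclusion on which target elements are missed, the number of surjections from an n-set onto a k-set is
surj(n, k) = sum_{j=0}^{k} (-1)^j C(k, j) (k - j)^n.
Equivalently surj(n, k) = k! * S(n, k), where S(n, k) is the Stirling number of the second kind.
For n = 13, k = 2:
S(13, 2) = 4095, so
surj = 2! * 4095 = 2 * 4095 = 8190.

8190


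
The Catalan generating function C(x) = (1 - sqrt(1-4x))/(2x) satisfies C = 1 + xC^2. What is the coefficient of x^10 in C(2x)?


Substituting x -> 2x scales the n-th coefficient by 2^n, so [x^10] C(2x) = 2^10 * C_10.
C_10 = C(2*10, 10)/(11) = 184756/11 = 16796.
So 2^10 * 16796 = 1024 * 16796 = 17199104.

17199104


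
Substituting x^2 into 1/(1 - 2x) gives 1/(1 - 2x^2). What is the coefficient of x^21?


Since 1/(1 - 2x^2) only has even powers of x,
the coefficient of x^21 (odd) is 0.

0


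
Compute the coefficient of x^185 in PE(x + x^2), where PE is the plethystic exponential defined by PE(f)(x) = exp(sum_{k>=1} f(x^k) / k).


With f(x) = x + x^2, the exponent is sum_{k>=1} (x^k + x^(2k)) / k = -ln(1 - x) - ln(1 - x^2). Exponentiating:
PE(x + x^2) = 1 / ((1 - x)(1 - x^2)).
This is the generating function for partitions of n into parts of size 1 or 2. The number of 2's can be any j in 0..92, and the rest are 1's, so
[x^185] = floor(185/2) + 1 = 93.

93


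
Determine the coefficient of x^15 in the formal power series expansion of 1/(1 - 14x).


The geometric series identity gives 1/(1 - c x) = sum_{k>=0} c^k x^k, so the coefficient of x^k is c^k.
Here c = 14 and k = 15.
Computing: 14^15 = 155568095557812224

155568095557812224


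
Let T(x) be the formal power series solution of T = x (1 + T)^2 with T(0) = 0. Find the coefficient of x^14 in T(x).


Apply the Lagrange inversion formula: if T = x * phi(T) with phi(t) = (1 + t)^2, then [x^n] T = (1/n) [t^(n-1)] phi(t)^n = (1/n) [t^(n-1)] (1 + t)^(2n) = (1/n) C(2n, n-1).
Using the identity C(2n, n-1) = C(2n, n) * n / (n+1), the unscaled factor equals C(2n, n) / (n+1) = C_n, the n-th Catalan number.
For n = 14: C_14 = C(28, 14) / 15 = 40116600/15 = 2674440 = 2674440.

2674440


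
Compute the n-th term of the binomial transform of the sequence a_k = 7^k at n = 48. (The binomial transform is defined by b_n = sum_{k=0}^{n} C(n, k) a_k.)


With a_k = 7^k, b_n = sum_{k=0}^{n} C(n, k) 7^k = (1 + 7)^n by the binomial theorem.
For n = 48: (1 + 7)^48 = 8^48 = 22300745198530623141535718272648361505980416.

22300745198530623141535718272648361505980416


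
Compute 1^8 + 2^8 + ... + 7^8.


This power sum has a closed form given by Faulhaber's formula
sum_{k=1}^{m} k^p = (1 / (p + 1)) * sum_{j=0}^{p} C(p + 1, j) B_j m^(p + 1 - j),
but for small m direct computation is fastest:
1 + 256 + 6561 + 65536 + 390625 + 1679616 + 5764801 = 7907396.

7907396


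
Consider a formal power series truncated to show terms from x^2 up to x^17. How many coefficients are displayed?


From x^2 to x^17 inclusive, the count is 17 - 2 + 1 = 16.

16


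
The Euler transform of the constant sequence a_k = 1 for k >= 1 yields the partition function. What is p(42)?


The Euler transform converts the sequence a_k = 1 into the number of integer partitions.
Using the recurrence or dynamic programming:
p(42) = 53174

53174


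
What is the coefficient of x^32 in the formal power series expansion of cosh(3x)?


The Maclaurin series is cosh(t) = sum_{m>=0} t^(2m) / (2m)!, so substituting t = 3x, only even powers of x are nonzero, with coefficient of x^(2m) equal to 3^(2m) / (2m)!.
For x^32 the coefficient is 3^32/32! = 1853020188851841/263130836933693530167218012160000000 = 387420489/55014121340467297648640000000.

387420489/55014121340467297648640000000


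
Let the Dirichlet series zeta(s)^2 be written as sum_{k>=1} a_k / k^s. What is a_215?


The Dirichlet convolution of the constant function 1 with itself gives (1 * 1)(k) = sum_{d | k} 1 = d(k), the number of positive divisors of k.
Since zeta(s) = sum_{k>=1} 1/k^s, we have zeta(s)^2 = sum_{k>=1} d(k)/k^s, so a_k = d(k).
For k = 215: the divisors are 1, 5, 43, 215.
Count = 4.

4


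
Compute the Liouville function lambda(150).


The Liouville function is lambda(k) = (-1)^Omega(k), where Omega(k) counts the prime factors of k with multiplicity.
Factoring: 150 = 2 * 3 * 5 * 5, so Omega(150) = 4.
lambda(150) = (-1)^4 = 1.

1


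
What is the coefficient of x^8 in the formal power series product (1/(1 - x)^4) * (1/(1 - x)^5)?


Combine the factors: (1/(1 - x)^4) * (1/(1 - x)^5) = 1/(1 - x)^9.
Then use 1/(1 - x)^r = sum_{k>=0} C(k + r - 1, r - 1) x^k with r = 9 and k = 8:
C(16, 8) = 12870.

12870


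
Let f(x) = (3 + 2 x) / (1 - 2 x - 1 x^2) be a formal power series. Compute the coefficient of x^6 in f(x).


Write f(x) = sum_{k>=0} a_k x^k. Multiplying both sides by 1 - 2 x - 1 x^2 gives
(1 - 2 x - 1 x^2) sum_{k>=0} a_k x^k = 3 + 2 x.
Matching coefficients:
 x^0: a_0 = 3
 x^1: a_1 - 2 a_0 = 2  =>  a_1 = 2*3 + 2 = 8
 x^k (k >= 2): a_k = 2 a_{k-1} + 1 a_{k-2}.
Iterating: a_2 = 19, a_3 = 46, a_4 = 111, a_5 = 268, a_6 = 647.
So the coefficient of x^6 is 647.

647


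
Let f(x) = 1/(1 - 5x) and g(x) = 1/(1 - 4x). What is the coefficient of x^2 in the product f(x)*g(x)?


The coefficient of x^n in f*g is the Cauchy product: sum_{k=0}^{n} a^k * b^(n-k).
With a=5, b=4, n=2:
sum_{k=0}^{2} 5^k * 4^(2-k)
= 61

61


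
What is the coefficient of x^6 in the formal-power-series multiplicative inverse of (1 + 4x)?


The inverse is 1/(1 + 4x). Apply the geometric identity 1/(1 - y) = sum_{k>=0} y^k with y = -4x:
1/(1 + 4x) = sum_{k>=0} (-4)^k x^k.
So the coefficient of x^6 is (-4)^6 = 4096.

4096


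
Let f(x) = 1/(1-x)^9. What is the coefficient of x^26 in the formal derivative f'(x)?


Differentiate: d/dx [ 1/(1-x)^r ] = r / (1-x)^(r+1).
Here r = 9, so f'(x) = 9 / (1-x)^10.
The expansion of 1/(1-x)^(r+1) has coefficient of x^n equal to C(n+r, r).
So the coefficient of x^26 in f'(x) is
9 * C(35, 9) = 9 * 70607460 = 635467140

635467140


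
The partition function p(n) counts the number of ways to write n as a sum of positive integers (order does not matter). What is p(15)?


Using the generating function prod_{k>=1} 1/(1-x^k), we compute p(15).
By dynamic programming over parts 1 through 15:
p(15) = 176

176


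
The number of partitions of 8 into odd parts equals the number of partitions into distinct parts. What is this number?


Computing partitions of 8 into odd parts (1, 3, 5, ...):
Using the generating function prod_{k>=0} 1/(1-x^(2k+1)),
the count is 6

6


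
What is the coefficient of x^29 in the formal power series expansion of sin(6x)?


The Maclaurin series is sin(t) = sum_{k>=0} (-1)^k t^(2k+1) / (2k+1)!, so substituting t = 6x, only odd powers of x are nonzero, with coefficient of x^(2k+1) equal to (-1)^k 6^(2k+1) / (2k+1)!.
Write 29 = 2*14 + 1, giving the coefficient (-1)^14 * 6^29 / 29! = 36845653286788892983296/8841761993739701954543616000000 = 688747536/165277074603265625.

688747536/165277074603265625


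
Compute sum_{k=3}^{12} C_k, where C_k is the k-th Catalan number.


C_3 through C_12: 5, 14, 42, 132, 429, 1430, 4862, 16796, 58786, 208012
Sum = 5 + 14 + 42 + 132 + 429 + 1430 + 4862 + 16796 + 58786 + 208012
= 290508

290508


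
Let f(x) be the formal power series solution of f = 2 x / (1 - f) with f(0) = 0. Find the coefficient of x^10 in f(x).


Apply Lagrange inversion: f = 2 x * phi(f) with phi(t) = 1/(1 - t), so
[x^n] f = 2^n * (1/n) [t^(n-1)] phi(t)^n = 2^n * (1/n) [t^(n-1)] (1 - t)^(-n) = 2^n * (1/n) C(2n - 2, n - 1) = 2^n * C_{n-1}.
For n = 10: C_9 = C(18, 9) / 10 = 48620/10 = 4862.
With the 2^10 = 1024 factor, the coefficient is 1024 * 4862 = 4978688.

4978688


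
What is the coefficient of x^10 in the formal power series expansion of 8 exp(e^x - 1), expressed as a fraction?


exp(e^x - 1) is the exponential generating function for the Bell numbers Bell_k: exp(e^x - 1) = sum_{k>=0} Bell_k x^k / k!.
So the coefficient of x^10 in 8 exp(e^x - 1) is 8 Bell_10 / 10!.
Computing: Bell_10 = 115975 and 10! = 3628800, giving
8 * 115975/3628800 = 4639/18144.

4639/18144


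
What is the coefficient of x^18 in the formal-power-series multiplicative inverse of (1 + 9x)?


The inverse is 1/(1 + 9x). Apply the geometric identity 1/(1 - y) = sum_{k>=0} y^k with y = -9x:
1/(1 + 9x) = sum_{k>=0} (-9)^k x^k.
So the coefficient of x^18 is (-9)^18 = 150094635296999121.

150094635296999121


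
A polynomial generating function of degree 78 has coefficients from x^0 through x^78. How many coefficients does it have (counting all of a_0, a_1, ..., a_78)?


A polynomial of degree 78 takes the form a_0 + a_1 x + ... + a_78 x^78.
The number of coefficients is 78 + 1 = 79.

79


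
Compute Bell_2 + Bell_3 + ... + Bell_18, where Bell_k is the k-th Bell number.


Recall Bell_k counts set partitions of a k-set (with Bell_0 = 1 by convention).
Bell_2 through Bell_18: 2, 5, 15, 52, 203, 877, 4140, 21147, 115975, 678570, 4213597, 27644437, 190899322, 1382958545, 10480142147, 82864869804, 682076806159
Sum = 2 + 5 + 15 + 52 + 203 + 877 + 4140 + 21147 + 115975 + 678570 + 4213597 + 27644437 + 190899322 + 1382958545 + 10480142147 + 82864869804 + 682076806159 = 777028354997.

777028354997


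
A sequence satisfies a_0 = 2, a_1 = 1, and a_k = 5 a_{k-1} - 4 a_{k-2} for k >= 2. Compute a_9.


The characteristic equation is t^2 - 5 t + 4 = 0, with roots r_1 = 4 and r_2 = 1 (so c_1 = r_1 + r_2, c_2 = -r_1 r_2 as required).
One can use the closed form a_n = A r_1^n + B r_2^n, but direct iteration is more reliable:
a_0 = 2, a_1 = 1, a_2 = -3, a_3 = -19, a_4 = -83, a_5 = -339, a_6 = -1363, a_7 = -5459, a_8 = -21843, a_9 = -87379.
So a_9 = -87379.

-87379


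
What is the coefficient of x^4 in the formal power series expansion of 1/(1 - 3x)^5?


The general identity 1/(1 - c x)^r = sum_{k>=0} c^k C(k + r - 1, r - 1) x^k follows by substituting y = c x into 1/(1 - y)^r = sum_{k>=0} C(k + r - 1, r - 1) y^k.
For c = 3, r = 5, k = 4:
3^4 * C(8, 4) = 81 * 70 = 5670.

5670


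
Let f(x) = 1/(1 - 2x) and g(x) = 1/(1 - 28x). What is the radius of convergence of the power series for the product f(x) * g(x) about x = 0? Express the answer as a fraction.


The radius of 1/(1 - 2x) is 1/2 (nearest singularity at x = 1/2), and the radius of 1/(1 - 28x) is 1/28.
The product f(x)*g(x) = 1/((1 - 2x)(1 - 28x)) has singularities at both 1/2 and 1/28, so its radius of convergence is the distance to the nearest one:
min(1/2, 1/28) = 1/28.

1/28


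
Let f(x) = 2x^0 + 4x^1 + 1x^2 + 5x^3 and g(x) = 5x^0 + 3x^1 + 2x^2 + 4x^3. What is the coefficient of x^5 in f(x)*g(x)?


Cauchy product at x^5:
1*4 + 5*2
= 14

14


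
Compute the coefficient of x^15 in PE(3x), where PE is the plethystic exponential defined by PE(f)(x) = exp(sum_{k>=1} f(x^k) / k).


With f(x) = 3x, the exponent is sum_{k>=1} 3 x^k / k = 3 * (-ln(1 - x)). Exponentiating:
PE(3x) = exp(-3 ln(1 - x)) = 1/(1 - x)^3.
By the negative binomial expansion, [x^n] 1/(1 - x)^3 = C(n + 2, 2).
For n = 15: C(17, 2) = 136.

136


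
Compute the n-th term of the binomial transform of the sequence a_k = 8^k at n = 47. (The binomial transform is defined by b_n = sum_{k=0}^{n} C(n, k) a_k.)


With a_k = 8^k, b_n = sum_{k=0}^{n} C(n, k) 8^k = (1 + 8)^n by the binomial theorem.
For n = 47: (1 + 8)^47 = 9^47 = 706965049015104706497203195837614914543357369.

706965049015104706497203195837614914543357369


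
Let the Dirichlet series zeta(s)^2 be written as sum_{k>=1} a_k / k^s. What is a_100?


The Dirichlet convolution of the constant function 1 with itself gives (1 * 1)(k) = sum_{d | k} 1 = d(k), the number of positive divisors of k.
Since zeta(s) = sum_{k>=1} 1/k^s, we have zeta(s)^2 = sum_{k>=1} d(k)/k^s, so a_k = d(k).
For k = 100: the divisors are 1, 2, 4, 5, 10, 20, 25, 50, 100.
Count = 9.

9


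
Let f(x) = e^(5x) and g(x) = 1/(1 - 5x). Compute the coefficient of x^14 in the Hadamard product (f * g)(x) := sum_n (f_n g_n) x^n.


Expanding: f_k = 5^k/k! (from e^(5x)) and g_k = 5^k (from 1/(1 - 5x)). So the Hadamard coefficient (f * g)_k = 5^k 5^k / k! = (25)^k / k!.
For k = 14: 25^14/14! = 37252902984619140625/87178291200 = 1490116119384765625/3487131648.

1490116119384765625/3487131648


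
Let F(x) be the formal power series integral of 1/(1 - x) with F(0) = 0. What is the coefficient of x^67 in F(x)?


1/(1 - x) = sum_{k>=0} x^k. Integrating termwise and using F(0) = 0 gives
F(x) = sum_{k>=0} x^(k+1) / (k+1) = sum_{m>=1} x^m / m = -ln(1 - x).
So the coefficient of x^67 is 1/67 = 1/67.

1/67


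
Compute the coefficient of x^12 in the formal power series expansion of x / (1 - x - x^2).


Let f(x) = sum_{k>=0} a_k x^k. Multiplying f(x) * (1 - x - x^2) = x and matching coefficients gives a_0 = 0, a_1 = 1, and a_k = a_{k-1} + a_{k-2} for k >= 2. These are the Fibonacci numbers F_k.
Iterating from F_0 = 0, F_1 = 1:
F_0=0, F_1=1, F_2=1, F_3=2, F_4=3, F_5=5, F_6=8, F_7=13, F_8=21, F_9=34, ...
F_12 = 144.

144


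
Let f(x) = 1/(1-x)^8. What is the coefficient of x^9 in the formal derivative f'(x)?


Differentiate: d/dx [ 1/(1-x)^r ] = r / (1-x)^(r+1).
Here r = 8, so f'(x) = 8 / (1-x)^9.
The expansion of 1/(1-x)^(r+1) has coefficient of x^n equal to C(n+r, r).
So the coefficient of x^9 in f'(x) is
8 * C(17, 8) = 8 * 24310 = 194480

194480


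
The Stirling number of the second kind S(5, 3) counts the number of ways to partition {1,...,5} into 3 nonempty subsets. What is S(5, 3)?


Using the explicit formula S(n,k) = (1/k!) sum_{j=0}^{k} (-1)^(k-j) C(k,j) j^n:
S(5, 3) = 25
Equivalently, S(n,k) is n! times the coefficient of x^n in the EGF (e^x - 1)^k / k!.

25


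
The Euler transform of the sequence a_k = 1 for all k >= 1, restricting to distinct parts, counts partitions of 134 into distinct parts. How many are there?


Partitions of 134 into distinct parts can be computed via generating function.
Product (1+x)(1+x^2)(1+x^3)...
The coefficient of x^134 = 6240974

6240974


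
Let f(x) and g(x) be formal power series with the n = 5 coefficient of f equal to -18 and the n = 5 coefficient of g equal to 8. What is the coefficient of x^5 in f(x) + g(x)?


Addition of formal power series is termwise.
The coefficient of x^5 in f + g = -18 + 8
= -10

-10


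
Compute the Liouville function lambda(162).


The Liouville function is lambda(k) = (-1)^Omega(k), where Omega(k) counts the prime factors of k with multiplicity.
Factoring: 162 = 2 * 3 * 3 * 3 * 3, so Omega(162) = 5.
lambda(162) = (-1)^5 = -1.

-1


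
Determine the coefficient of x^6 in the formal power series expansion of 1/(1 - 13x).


The geometric series identity gives 1/(1 - c x) = sum_{k>=0} c^k x^k, so the coefficient of x^k is c^k.
Here c = 13 and k = 6.
Computing: 13^6 = 4826809

4826809


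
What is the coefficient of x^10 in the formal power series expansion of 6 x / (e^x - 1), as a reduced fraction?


The exponential generating function for Bernoulli numbers is
x / (e^x - 1) = sum_{k>=0} B_k x^k / k!.
So the coefficient of x^10 in 6 x / (e^x - 1) is 6 B_10 / 10!.
Computing: B_10 = 5/66, 10! = 3628800, giving
6 * 5/66 / 3628800 = 1/7983360.

1/7983360


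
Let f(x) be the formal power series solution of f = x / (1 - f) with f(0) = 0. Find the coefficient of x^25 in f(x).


Apply Lagrange inversion: f = x * phi(f) with phi(t) = 1/(1 - t), so
[x^n] f = (1/n) [t^(n-1)] phi(t)^n = (1/n) [t^(n-1)] (1 - t)^(-n) = (1/n) C(2n - 2, n - 1) = C_{n-1}.
For n = 25: C_24 = C(48, 24) / 25 = 32247603683100/25 = 1289904147324 = 1289904147324.

1289904147324


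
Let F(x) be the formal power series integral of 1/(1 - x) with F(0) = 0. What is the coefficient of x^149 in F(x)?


1/(1 - x) = sum_{k>=0} x^k. Integrating termwise and using F(0) = 0 gives
F(x) = sum_{k>=0} x^(k+1) / (k+1) = sum_{m>=1} x^m / m = -ln(1 - x).
So the coefficient of x^149 is 1/149 = 1/149.

1/149


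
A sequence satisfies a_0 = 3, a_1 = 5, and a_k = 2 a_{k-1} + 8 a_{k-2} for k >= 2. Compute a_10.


The characteristic equation is t^2 - 2 t - 8 = 0, with roots r_1 = 4 and r_2 = -2 (so c_1 = r_1 + r_2, c_2 = -r_1 r_2 as required).
One can use the closed form a_n = A r_1^n + B r_2^n, but direct iteration is more reliable:
a_0 = 3, a_1 = 5, a_2 = 34, a_3 = 108, a_4 = 488, a_5 = 1840, a_6 = 7584, a_7 = 29888, a_8 = 120448, a_9 = 480000, a_10 = 1923584.
So a_10 = 1923584.

1923584


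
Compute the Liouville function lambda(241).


The Liouville function is lambda(k) = (-1)^Omega(k), where Omega(k) counts the prime factors of k with multiplicity.
Factoring: 241 = 241, so Omega(241) = 1.
lambda(241) = (-1)^1 = -1.

-1


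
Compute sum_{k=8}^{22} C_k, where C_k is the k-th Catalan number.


C_8 through C_22: 1430, 4862, 16796, 58786, 208012, 742900, 2674440, 9694845, 35357670, 129644790, 477638700, 1767263190, 6564120420, 24466267020, 91482563640
Sum = 1430 + 4862 + 16796 + 58786 + 208012 + 742900 + 2674440 + 9694845 + 35357670 + 129644790 + 477638700 + 1767263190 + 6564120420 + 24466267020 + 91482563640
= 124936257501

124936257501


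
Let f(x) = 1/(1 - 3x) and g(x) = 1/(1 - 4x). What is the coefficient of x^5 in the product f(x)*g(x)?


The coefficient of x^n in f*g is the Cauchy product: sum_{k=0}^{n} a^k * b^(n-k).
With a=3, b=4, n=5:
sum_{k=0}^{5} 3^k * 4^(5-k)
= 3367

3367


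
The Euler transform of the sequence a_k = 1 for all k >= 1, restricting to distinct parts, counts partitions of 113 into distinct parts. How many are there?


Partitions of 113 into distinct parts can be computed via generating function.
Product (1+x)(1+x^2)(1+x^3)...
The coefficient of x^113 = 1274118

1274118


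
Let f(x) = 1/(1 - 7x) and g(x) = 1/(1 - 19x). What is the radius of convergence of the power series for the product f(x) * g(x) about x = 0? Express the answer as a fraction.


The radius of 1/(1 - 7x) is 1/7 (nearest singularity at x = 1/7), and the radius of 1/(1 - 19x) is 1/19.
The product f(x)*g(x) = 1/((1 - 7x)(1 - 19x)) has singularities at both 1/7 and 1/19, so its radius of convergence is the distance to the nearest one:
min(1/7, 1/19) = 1/19.

1/19


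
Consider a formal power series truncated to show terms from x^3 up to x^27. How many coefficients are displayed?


From x^3 to x^27 inclusive, the count is 27 - 3 + 1 = 25.

25


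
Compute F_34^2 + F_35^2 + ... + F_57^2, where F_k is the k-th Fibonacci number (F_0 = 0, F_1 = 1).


There is a standard identity sum_{k=0}^{N} F_k^2 = F_N * F_{N+1} (proved inductively from the telescoping relation F_k^2 = F_k F_{k+1} - F_{k-1} F_k). Then
sum_{k=34}^{57} F_k^2 = F_57 F_58 - F_33 F_34.
Computing: F_57 = 365435296162, F_58 = 591286729879, F_33 = 3524578, F_34 = 5702887.
Sum = 365435296162 * 591286729879 - 3524578 * 5702887 = 216077041229892589367712.

216077041229892589367712


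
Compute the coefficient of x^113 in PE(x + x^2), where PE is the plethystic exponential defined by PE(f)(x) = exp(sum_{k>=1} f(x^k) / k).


With f(x) = x + x^2, the exponent is sum_{k>=1} (x^k + x^(2k)) / k = -ln(1 - x) - ln(1 - x^2). Exponentiating:
PE(x + x^2) = 1 / ((1 - x)(1 - x^2)).
This is the generating function for partitions of n into parts of size 1 or 2. The number of 2's can be any j in 0..56, and the rest are 1's, so
[x^113] = floor(113/2) + 1 = 57.

57


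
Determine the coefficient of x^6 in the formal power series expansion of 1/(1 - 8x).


The geometric series identity gives 1/(1 - c x) = sum_{k>=0} c^k x^k, so the coefficient of x^k is c^k.
Here c = 8 and k = 6.
Computing: 8^6 = 262144

262144


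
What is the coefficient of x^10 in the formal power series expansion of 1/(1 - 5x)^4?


The general identity 1/(1 - c x)^r = sum_{k>=0} c^k C(k + r - 1, r - 1) x^k follows by substituting y = c x into 1/(1 - y)^r = sum_{k>=0} C(k + r - 1, r - 1) y^k.
For c = 5, r = 4, k = 10:
5^10 * C(13, 3) = 9765625 * 286 = 2792968750.

2792968750


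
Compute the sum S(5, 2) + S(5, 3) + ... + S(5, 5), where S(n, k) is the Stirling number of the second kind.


By definition, S(n, k) counts partitions of an n-set into exactly k nonempty blocks.
Computing row n = 5 for k = 2..5:
S(5, k): 15, 25, 10, 1
Sum = 51.

51


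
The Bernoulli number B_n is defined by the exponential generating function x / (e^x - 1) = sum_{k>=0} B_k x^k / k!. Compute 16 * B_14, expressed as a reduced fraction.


Bernoulli numbers can also be computed recursively via B_0 = 1 and sum_{j=0}^{m} C(m+1, j) B_j = 0 for m >= 1. Odd-index Bernoulli numbers vanish for k >= 3.
Computing B_14 = 7/6, so 16 * B_14 = 16 * 7/6 = 56/3.

56/3


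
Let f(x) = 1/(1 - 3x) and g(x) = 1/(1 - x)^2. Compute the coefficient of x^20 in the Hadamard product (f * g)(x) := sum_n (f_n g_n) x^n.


f has coefficients f_k = 3^k. For g = 1/(1 - x)^2 the coefficient is g_k = C(k + 1, 1) = k + 1. The Hadamard coefficient is (f * g)_k = 3^k * (k + 1).
For k = 20: 3^20 * 21 = 3486784401 * 21 = 73222472421.

73222472421


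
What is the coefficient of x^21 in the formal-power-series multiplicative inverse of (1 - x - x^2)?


Let the inverse be f(x) = sum_{k>=0} a_k x^k. From f(x) * (1 - x - x^2) = 1 and matching coefficients:
 x^0: a_0 = 1.
 x^1: a_1 - a_0 = 0, so a_1 = 1.
 x^k (k >= 2): a_k - a_{k-1} - a_{k-2} = 0, i.e. a_k = a_{k-1} + a_{k-2}.
This is the Fibonacci-type recurrence shifted so that a_0 = a_1 = 1.
Iterating: a_0=1, a_1=1, a_2=2, a_3=3, a_4=5, a_5=8, a_6=13, a_7=21, a_8=34, a_9=55, ...
a_21 = 17711.

17711


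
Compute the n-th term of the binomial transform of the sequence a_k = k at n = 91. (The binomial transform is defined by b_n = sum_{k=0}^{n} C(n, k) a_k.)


With a_k = k, b_n = sum_{k=0}^{n} C(n, k) k. Using k * C(n, k) = n * C(n-1, k-1) gives b_n = n * sum_{k>=1} C(n-1, k-1) = n * 2^(n-1).
For n = 91: 91 * 2^90 = 91 * 1237940039285380274899124224 = 112652543574969605015820304384.

112652543574969605015820304384


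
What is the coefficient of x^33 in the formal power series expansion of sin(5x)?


The Maclaurin series is sin(t) = sum_{k>=0} (-1)^k t^(2k+1) / (2k+1)!, so substituting t = 5x, only odd powers of x are nonzero, with coefficient of x^(2k+1) equal to (-1)^k 5^(2k+1) / (2k+1)!.
Write 33 = 2*16 + 1, giving the coefficient (-1)^16 * 5^33 / 33! = 116415321826934814453125/8683317618811886495518194401280000000 = 1490116119384765625/111146465520792147142632888336384.

1490116119384765625/111146465520792147142632888336384


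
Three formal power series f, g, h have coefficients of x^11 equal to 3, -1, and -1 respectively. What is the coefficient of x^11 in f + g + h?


Series addition is componentwise:
3 + -1 + -1
= 1

1


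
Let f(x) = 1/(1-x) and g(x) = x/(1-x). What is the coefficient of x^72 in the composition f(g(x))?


First simplify the composition: f(g(x)) = 1/(1 - x/(1-x)) = (1-x)/((1-x) - x) = (1-x)/(1-2x).
Now extract the coefficient. Write (1-x)/(1-2x) = 1/(1-2x) - x/(1-2x).
The coefficient of x^n in 1/(1-2x) is 2^n, and in x/(1-2x) is 2^(n-1) (for n >= 1).
So the coefficient of x^72 is 2^72 - 2^71 = 4722366482869645213696 - 2361183241434822606848 = 2361183241434822606848.

2361183241434822606848


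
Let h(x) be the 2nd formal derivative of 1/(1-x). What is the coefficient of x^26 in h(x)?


Differentiating 2 times: d^2/dx^2 [1/(1-x)] = 2!/(1-x)^3.
The expansion 1/(1-x)^3 = sum_{k>=0} C(k+2, 2) x^k, so the coefficient of x^n in 2!/(1-x)^3 is 2! * C(n+2, 2).
For n = 26: 2 * C(28, 2) = 2 * 378 = 756

756


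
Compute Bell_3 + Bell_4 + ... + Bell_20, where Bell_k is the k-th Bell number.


Recall Bell_k counts set partitions of a k-set (with Bell_0 = 1 by convention).
Bell_3 through Bell_20: 5, 15, 52, 203, 877, 4140, 21147, 115975, 678570, 4213597, 27644437, 190899322, 1382958545, 10480142147, 82864869804, 682076806159, 5832742205057, 51724158235372
Sum = 5 + 15 + 52 + 203 + 877 + 4140 + 21147 + 115975 + 678570 + 4213597 + 27644437 + 190899322 + 1382958545 + 10480142147 + 82864869804 + 682076806159 + 5832742205057 + 51724158235372 = 58333928795424.

58333928795424


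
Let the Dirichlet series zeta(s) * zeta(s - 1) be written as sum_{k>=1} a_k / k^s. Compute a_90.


Convolution gives a_k = sum_{d | k} d * 1 = sum_{d | k} d = sigma(k), the sum of positive divisors of k.
For k = 90, the divisors are 1, 2, 3, 5, 6, 9, 10, 15, 18, 30, 45, 90, so
sigma(90) = 1 + 2 + 3 + 5 + 6 + 9 + 10 + 15 + 18 + 30 + 45 + 90 = 234.

234


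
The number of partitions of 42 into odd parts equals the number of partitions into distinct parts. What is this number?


Computing partitions of 42 into odd parts (1, 3, 5, ...):
Using the generating function prod_{k>=0} 1/(1-x^(2k+1)),
the count is 1426

1426


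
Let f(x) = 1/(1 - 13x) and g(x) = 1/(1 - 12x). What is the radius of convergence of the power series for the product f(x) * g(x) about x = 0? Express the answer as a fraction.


The radius of 1/(1 - 13x) is 1/13 (nearest singularity at x = 1/13), and the radius of 1/(1 - 12x) is 1/12.
The product f(x)*g(x) = 1/((1 - 13x)(1 - 12x)) has singularities at both 1/13 and 1/12, so its radius of convergence is the distance to the nearest one:
min(1/13, 1/12) = 1/13.

1/13


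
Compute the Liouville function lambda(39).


The Liouville function is lambda(k) = (-1)^Omega(k), where Omega(k) counts the prime factors of k with multiplicity.
Factoring: 39 = 3 * 13, so Omega(39) = 2.
lambda(39) = (-1)^2 = 1.

1


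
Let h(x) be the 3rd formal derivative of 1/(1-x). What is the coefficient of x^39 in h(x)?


Differentiating 3 times: d^3/dx^3 [1/(1-x)] = 3!/(1-x)^4.
The expansion 1/(1-x)^4 = sum_{k>=0} C(k+3, 3) x^k, so the coefficient of x^n in 3!/(1-x)^4 is 3! * C(n+3, 3).
For n = 39: 6 * C(42, 3) = 6 * 11480 = 68880

68880


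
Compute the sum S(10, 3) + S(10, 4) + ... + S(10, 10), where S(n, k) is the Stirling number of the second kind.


By definition, S(n, k) counts partitions of an n-set into exactly k nonempty blocks.
Computing row n = 10 for k = 3..10:
S(10, k): 9330, 34105, 42525, 22827, 5880, 750, 45, 1
Sum = 115463.

115463


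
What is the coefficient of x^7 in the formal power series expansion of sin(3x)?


The Maclaurin series is sin(t) = sum_{k>=0} (-1)^k t^(2k+1) / (2k+1)!, so substituting t = 3x, only odd powers of x are nonzero, with coefficient of x^(2k+1) equal to (-1)^k 3^(2k+1) / (2k+1)!.
Write 7 = 2*3 + 1, giving the coefficient (-1)^3 * 3^7 / 7! = -2187/5040 = -243/560.

-243/560


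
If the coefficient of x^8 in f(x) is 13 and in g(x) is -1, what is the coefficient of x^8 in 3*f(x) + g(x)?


Scalar multiplication scales coefficients: 3 * 13 = 39.
Then add the g coefficient: 39 + -1
= 38

38


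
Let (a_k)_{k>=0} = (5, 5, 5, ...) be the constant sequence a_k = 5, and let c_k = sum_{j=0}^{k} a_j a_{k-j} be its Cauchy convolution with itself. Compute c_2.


Since a_j = 5 for all j >= 0, the convolution sum becomes
c_k = sum_{j=0}^{k} 5 * 5 = 25 * (k + 1).
Equivalently, the generating function of (a_k) is 5/(1 - x) and its square is 25/(1 - x)^2 = sum_{k>=0} 25(k + 1) x^k.
For k = 2: 25 * 3 = 75.

75
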